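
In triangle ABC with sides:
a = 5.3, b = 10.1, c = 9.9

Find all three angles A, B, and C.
Law of cosines for each angle (a² = 28.09, b² = 102.01, c² = 98.01):
cos(A) = (b² + c² − a²)/(2bc) = (102.01 + 98.01 − 28.09)/(2·10.1·9.9) = 171.93/199.98 ≈ 0.859736  ⇒  A ≈ 30.713°
cos(B) = (a² + c² − b²)/(2ac) = (28.09 + 98.01 − 102.01)/(2·5.3·9.9) = 24.09/104.94 ≈ 0.22956  ⇒  B ≈ 76.7288°
cos(C) = (a² + b² − c²)/(2ab) = (28.09 + 102.01 − 98.01)/(2·5.3·10.1) = 32.09/107.06 ≈ 0.299738  ⇒  C ≈ 72.5581°
Check: A + B + C ≈ 180°

A = 30.71°, B = 76.73°, C = 72.56°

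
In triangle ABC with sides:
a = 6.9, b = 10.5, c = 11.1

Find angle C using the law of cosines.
c² = a² + b² − 2ab·cos(C)  ⇒  cos(C) = (a² + b² − c²)/(2ab)
cos(C) = (6.9² + 10.5² − 11.1²)/(2·6.9·10.5) = (47.61 + 110.25 − 123.21)/144.9 = 34.65/144.9 ≈ 0.23913
C = arccos(0.23913) ≈ 76.1648°

C = 76.16°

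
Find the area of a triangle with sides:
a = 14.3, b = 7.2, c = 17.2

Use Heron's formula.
s = (14.3 + 7.2 + 17.2)/2 = 38.7/2 = 19.35
s − a = 5.05, s − b = 12.15, s − c = 2.15
s(s−a)(s−b)(s−c) = 19.35·5.05·12.15·2.15 ≈ 2552.63
Area = √2552.63 ≈ 50.5235

Area = 50.52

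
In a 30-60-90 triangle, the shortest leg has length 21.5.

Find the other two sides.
In a 30-60-90 triangle the sides are in ratio 1 : √3 : 2 (short leg : long leg : hypotenuse).
Long leg = 21.5·√3 ≈ 21.5·1.73205 ≈ 37.2391
Hypotenuse = 2·21.5 = 43

Long leg = 21.5√3 = 37.24, Hypotenuse = 43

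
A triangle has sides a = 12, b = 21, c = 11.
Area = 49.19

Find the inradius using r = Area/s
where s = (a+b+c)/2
s = (12 + 21 + 11)/2 = 44/2 = 22
r = Area/s = 49.19/22 ≈ 2.23591

r = 2.236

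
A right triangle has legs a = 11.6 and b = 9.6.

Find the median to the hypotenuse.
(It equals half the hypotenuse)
Hypotenuse c = √(a² + b²) = √(134.56 + 92.16) = √226.72 ≈ 15.0572
Median to hypotenuse = c/2 ≈ 15.0572/2 ≈ 7.52861

Median = 7.529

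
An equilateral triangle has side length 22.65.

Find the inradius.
r = Area/s with s the semi-perimeter.
Area = (√3/4)·22.65² = (√3/4)·513.0225 ≈ 0.433013·513.0225 ≈ 222.145
s = 3·22.65/2 = 33.975
r ≈ 222.145/33.975 ≈ 6.53849
(Equivalently r = side/(2√3) = 22.65/3.4641 ≈ 6.53849.)

r = 6.538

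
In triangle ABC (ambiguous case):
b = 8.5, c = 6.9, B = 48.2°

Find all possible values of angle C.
b/sin(B) = c/sin(C)  ⇒  sin(C) = c·sin(B)/b = 6.9·sin(48.2°)/8.5
sin(48.2°) ≈ 0.745476
sin(C) ≈ 6.9·0.745476/8.5 ≈ 5.14378/8.5 ≈ 0.605151
Candidate 1: C₁ = arcsin(0.605151) ≈ 37.2397°  →  A = 180° − 48.2° − 37.2397° ≈ 94.5603° > 0, valid
Candidate 2: C₂ = 180° − C₁ ≈ 142.76°  →  A = 180° − 48.2° − 142.76° ≈ -10.9603° ≤ 0, not a valid triangle

C = 37.24° (one solution)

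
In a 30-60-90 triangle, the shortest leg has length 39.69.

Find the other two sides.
In a 30-60-90 triangle the sides are in ratio 1 : √3 : 2 (short leg : long leg : hypotenuse).
Long leg = 39.69·√3 ≈ 39.69·1.73205 ≈ 68.7451
Hypotenuse = 2·39.69 = 79.38

Long leg = 39.69√3 = 68.75, Hypotenuse = 79.38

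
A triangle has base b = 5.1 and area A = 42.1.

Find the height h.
A = ½·b·h  ⇒  h = 2A/b = 2·42.1/5.1 = 84.2/5.1 ≈ 16.5098

h = 16.51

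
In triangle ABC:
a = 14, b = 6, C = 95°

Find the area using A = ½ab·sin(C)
A = ½·a·b·sin(C) = ½·14·6·sin(95°)
sin(95°) ≈ 0.996195
A ≈ ½·84·0.996195 = 42·0.996195 ≈ 41.8402

Area = 41.84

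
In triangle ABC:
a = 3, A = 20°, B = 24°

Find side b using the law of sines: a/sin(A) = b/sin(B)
a/sin(A) = b/sin(B)  ⇒  b = a·sin(B)/sin(A) = 3·sin(24°)/sin(20°)
sin(24°) ≈ 0.406737, sin(20°) ≈ 0.34202
b ≈ 3·0.406737/0.34202 ≈ 1.22021/0.34202 ≈ 3.56766

b = 3.568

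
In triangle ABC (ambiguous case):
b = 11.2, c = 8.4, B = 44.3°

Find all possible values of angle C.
b/sin(B) = c/sin(C)  ⇒  sin(C) = c·sin(B)/b = 8.4·sin(44.3°)/11.2
sin(44.3°) ≈ 0.698415
sin(C) ≈ 8.4·0.698415/11.2 ≈ 5.86669/11.2 ≈ 0.523811
Candidate 1: C₁ = arcsin(0.523811) ≈ 31.5883°  →  A = 180° − 44.3° − 31.5883° ≈ 104.112° > 0, valid
Candidate 2: C₂ = 180° − C₁ ≈ 148.412°  →  A = 180° − 44.3° − 148.412° ≈ -12.7117° ≤ 0, not a valid triangle

C = 31.59° (one solution)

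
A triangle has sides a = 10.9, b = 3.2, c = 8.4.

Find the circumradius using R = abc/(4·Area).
First find the area with Heron's formula.
s = (10.9 + 3.2 + 8.4)/2 = 11.25
Area = √(s(s−a)(s−b)(s−c)) = √(11.25·0.35·8.05·2.85) ≈ √90.3361 ≈ 9.50453
abc = 10.9·3.2·8.4 = 292.992
R = abc/(4·Area) ≈ 292.992/(4·9.50453) = 292.992/38.0181 ≈ 7.70664

R = 7.707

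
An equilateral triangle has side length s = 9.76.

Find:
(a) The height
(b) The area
(a) The height splits the triangle into two 30-60-90 halves: h = s·√3/2 = 9.76·1.73205/2 ≈ 16.9048/2 ≈ 8.45241
(b) Area = (√3/4)·s² = (√3/4)·9.76² = (√3/4)·95.2576 ≈ 0.433013·95.2576 ≈ 41.2478

Height = 8.452, Area = 41.25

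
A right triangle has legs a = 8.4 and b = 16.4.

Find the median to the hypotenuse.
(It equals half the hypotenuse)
Hypotenuse c = √(a² + b²) = √(70.56 + 268.96) = √339.52 ≈ 18.4261
Median to hypotenuse = c/2 ≈ 18.4261/2 ≈ 9.21303

Median = 9.213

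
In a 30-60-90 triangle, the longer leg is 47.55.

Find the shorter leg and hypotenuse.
In a 30-60-90 triangle the sides are in ratio 1 : √3 : 2, so short leg = long leg/√3 and hypotenuse = 2·(short leg).
Short leg = 47.55/√3 ≈ 47.55/1.73205 ≈ 27.453
Hypotenuse = 2·27.453 ≈ 54.906

Short leg = 27.45, Hypotenuse = 54.91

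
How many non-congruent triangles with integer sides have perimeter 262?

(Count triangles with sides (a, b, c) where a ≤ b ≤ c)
Let a ≤ b ≤ c with a + b + c = 262. The only binding inequality is a + b > c, i.e. 262 − c > c, so c < 262/2; and c ≥ 262/3 since c is the largest side.
So 88 ≤ c ≤ 130. For each c, b runs from ⌈(262 − c)/2⌉ up to c (then a = 262 − b − c satisfies 1 ≤ a ≤ b automatically), giving c − ⌈(262 − c)/2⌉ + 1 choices.
Summing over c: 2 + 3 + 5 + 6 + … + 63 + 65  (43 terms, c = 88, …, 130) = 1430
Check (closed form: nearest integer to p²/48 for even p, (p+3)²/48 for odd p): 262²/48 = 68644/48 ≈ 1430.08 → 1430

1430 triangles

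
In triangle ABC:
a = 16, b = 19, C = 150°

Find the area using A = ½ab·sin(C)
A = ½·a·b·sin(C) = ½·16·19·sin(150°)
sin(150°) ≈ 0.5
A ≈ ½·304·0.5 = 152·0.5 ≈ 76

Area = 76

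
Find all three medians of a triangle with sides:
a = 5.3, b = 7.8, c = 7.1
Median formula: m_a = ½√(2b² + 2c² − a²) (and cyclically). a² = 28.09, b² = 60.84, c² = 50.41.
m_a = ½√(2·60.84 + 2·50.41 − 28.09) = ½√194.41 ≈ ½·13.9431 ≈ 6.97155
m_b = ½√(2·28.09 + 2·50.41 − 60.84) = ½√96.16 ≈ ½·9.80612 ≈ 4.90306
m_c = ½√(2·28.09 + 2·60.84 − 50.41) = ½√127.45 ≈ ½·11.2894 ≈ 5.64469

m_a = 6.972, m_b = 4.903, m_c = 5.645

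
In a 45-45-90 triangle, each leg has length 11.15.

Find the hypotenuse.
In a 45-45-90 triangle the sides are in ratio 1 : 1 : √2, so hypotenuse = leg·√2.
Hypotenuse = 11.15·√2 ≈ 11.15·1.41421 ≈ 15.7685

Hypotenuse = 11.15√2 = 15.77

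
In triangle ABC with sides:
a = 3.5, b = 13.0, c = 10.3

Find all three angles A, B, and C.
Law of cosines for each angle (a² = 12.25, b² = 169, c² = 106.09):
cos(A) = (b² + c² − a²)/(2bc) = (169 + 106.09 − 12.25)/(2·13.0·10.3) = 262.84/267.8 ≈ 0.981479  ⇒  A ≈ 11.0445°
cos(B) = (a² + c² − b²)/(2ac) = (12.25 + 106.09 − 169)/(2·3.5·10.3) = -50.66/72.1 ≈ -0.702635  ⇒  B ≈ 134.639°
cos(C) = (a² + b² − c²)/(2ab) = (12.25 + 169 − 106.09)/(2·3.5·13.0) = 75.16/91 ≈ 0.825934  ⇒  C ≈ 34.3167°
Check: A + B + C ≈ 180°

A = 11.04°, B = 134.6°, C = 34.32°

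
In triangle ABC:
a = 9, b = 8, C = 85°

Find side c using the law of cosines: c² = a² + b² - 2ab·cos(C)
c² = 9² + 8² − 2·9·8·cos(85°)
cos(85°) ≈ 0.0871557
c² ≈ 81 + 64 − 144·(0.0871557) ≈ 145 − 12.5504 ≈ 132.45
c ≈ √132.45 ≈ 11.5087

c = 11.51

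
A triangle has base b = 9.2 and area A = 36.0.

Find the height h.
A = ½·b·h  ⇒  h = 2A/b = 2·36.0/9.2 = 72/9.2 ≈ 7.82609

h = 7.826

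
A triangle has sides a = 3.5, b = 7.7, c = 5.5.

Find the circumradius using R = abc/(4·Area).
First find the area with Heron's formula.
s = (3.5 + 7.7 + 5.5)/2 = 8.35
Area = √(s(s−a)(s−b)(s−c)) = √(8.35·4.85·0.65·2.85) ≈ √75.0216 ≈ 8.6615
abc = 3.5·7.7·5.5 = 148.225
R = abc/(4·Area) ≈ 148.225/(4·8.6615) = 148.225/34.646 ≈ 4.27827

R = 4.278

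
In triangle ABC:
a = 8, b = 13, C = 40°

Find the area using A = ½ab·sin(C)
A = ½·a·b·sin(C) = ½·8·13·sin(40°)
sin(40°) ≈ 0.642788
A ≈ ½·104·0.642788 = 52·0.642788 ≈ 33.425

Area = 33.42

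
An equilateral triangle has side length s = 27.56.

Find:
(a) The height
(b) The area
(a) The height splits the triangle into two 30-60-90 halves: h = s·√3/2 = 27.56·1.73205/2 ≈ 47.7353/2 ≈ 23.8677
(b) Area = (√3/4)·s² = (√3/4)·27.56² = (√3/4)·759.5536 ≈ 0.433013·759.5536 ≈ 328.896

Height = 23.87, Area = 328.9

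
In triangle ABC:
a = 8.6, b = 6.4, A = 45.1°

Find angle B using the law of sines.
a/sin(A) = b/sin(B)  ⇒  sin(B) = b·sin(A)/a = 6.4·sin(45.1°)/8.6
sin(45.1°) ≈ 0.70834
sin(B) ≈ 6.4·0.70834/8.6 ≈ 4.53337/8.6 ≈ 0.527137
B = arcsin(0.527137) ≈ 31.8122°
(Since b ≤ a we need B ≤ A, so the obtuse alternative 180° − 31.8122° ≈ 148.188° is rejected.)

B = 31.81°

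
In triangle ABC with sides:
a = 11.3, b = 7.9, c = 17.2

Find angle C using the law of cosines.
c² = a² + b² − 2ab·cos(C)  ⇒  cos(C) = (a² + b² − c²)/(2ab)
cos(C) = (11.3² + 7.9² − 17.2²)/(2·11.3·7.9) = (127.69 + 62.41 − 295.84)/178.54 = -105.74/178.54 ≈ -0.592248
C = arccos(-0.592248) ≈ 126.317°

C = 126.3°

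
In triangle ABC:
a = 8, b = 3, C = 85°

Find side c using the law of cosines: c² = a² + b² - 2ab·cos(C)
c² = 8² + 3² − 2·8·3·cos(85°)
cos(85°) ≈ 0.0871557
c² ≈ 64 + 9 − 48·(0.0871557) ≈ 73 − 4.18348 ≈ 68.8165
c ≈ √68.8165 ≈ 8.29557

c = 8.296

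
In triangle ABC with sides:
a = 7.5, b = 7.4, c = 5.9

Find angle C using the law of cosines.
c² = a² + b² − 2ab·cos(C)  ⇒  cos(C) = (a² + b² − c²)/(2ab)
cos(C) = (7.5² + 7.4² − 5.9²)/(2·7.5·7.4) = (56.25 + 54.76 − 34.81)/111 = 76.2/111 ≈ 0.686486
C = arccos(0.686486) ≈ 46.6474°

C = 46.65°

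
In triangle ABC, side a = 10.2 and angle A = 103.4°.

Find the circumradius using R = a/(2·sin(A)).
R = a/(2·sin(A)) = 10.2/(2·sin(103.4°))
sin(103.4°) ≈ 0.972776
R ≈ 10.2/(2·0.972776) = 10.2/1.94555 ≈ 5.24273

R = 5.243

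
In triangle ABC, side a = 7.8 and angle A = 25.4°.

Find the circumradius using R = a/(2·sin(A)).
R = a/(2·sin(A)) = 7.8/(2·sin(25.4°))
sin(25.4°) ≈ 0.428935
R ≈ 7.8/(2·0.428935) = 7.8/0.85787 ≈ 9.09228

R = 9.092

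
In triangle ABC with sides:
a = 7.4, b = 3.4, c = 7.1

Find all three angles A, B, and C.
Law of cosines for each angle (a² = 54.76, b² = 11.56, c² = 50.41):
cos(A) = (b² + c² − a²)/(2bc) = (11.56 + 50.41 − 54.76)/(2·3.4·7.1) = 7.21/48.28 ≈ 0.149337  ⇒  A ≈ 81.4115°
cos(B) = (a² + c² − b²)/(2ac) = (54.76 + 50.41 − 11.56)/(2·7.4·7.1) = 93.61/105.08 ≈ 0.890845  ⇒  B ≈ 27.0204°
cos(C) = (a² + b² − c²)/(2ab) = (54.76 + 11.56 − 50.41)/(2·7.4·3.4) = 15.91/50.32 ≈ 0.316176  ⇒  C ≈ 71.5681°
Check: A + B + C ≈ 180°

A = 81.41°, B = 27.02°, C = 71.57°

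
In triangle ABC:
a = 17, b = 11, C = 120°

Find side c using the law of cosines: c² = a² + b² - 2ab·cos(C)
c² = 17² + 11² − 2·17·11·cos(120°)
cos(120°) ≈ -0.5
c² ≈ 289 + 121 − 374·(-0.5) ≈ 410 + 187 ≈ 597
c ≈ √597 ≈ 24.4336

c = 24.43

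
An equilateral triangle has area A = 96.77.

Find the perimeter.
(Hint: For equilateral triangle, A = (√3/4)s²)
A = (√3/4)s²  ⇒  s² = 4A/√3 = 4·96.77/√3 = 387.08/1.73205 ≈ 223.481
s ≈ √223.481 ≈ 14.9493
Perimeter = 3s ≈ 3·14.9493 ≈ 44.8478

Perimeter = 44.85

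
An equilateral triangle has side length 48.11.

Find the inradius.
r = Area/s with s the semi-perimeter.
Area = (√3/4)·48.11² = (√3/4)·2314.5721 ≈ 0.433013·2314.5721 ≈ 1002.24
s = 3·48.11/2 = 72.165
r ≈ 1002.24/72.165 ≈ 13.8882
(Equivalently r = side/(2√3) = 48.11/3.4641 ≈ 13.8882.)

r = 13.89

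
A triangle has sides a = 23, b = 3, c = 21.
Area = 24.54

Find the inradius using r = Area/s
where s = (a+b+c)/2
s = (23 + 3 + 21)/2 = 47/2 = 23.5
r = Area/s = 24.54/23.5 ≈ 1.04426

r = 1.044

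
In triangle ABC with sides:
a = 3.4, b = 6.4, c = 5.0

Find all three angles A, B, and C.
Law of cosines for each angle (a² = 11.56, b² = 40.96, c² = 25):
cos(A) = (b² + c² − a²)/(2bc) = (40.96 + 25 − 11.56)/(2·6.4·5.0) = 54.4/64 ≈ 0.85  ⇒  A ≈ 31.7883°
cos(B) = (a² + c² − b²)/(2ac) = (11.56 + 25 − 40.96)/(2·3.4·5.0) = -4.4/34 ≈ -0.129412  ⇒  B ≈ 97.4356°
cos(C) = (a² + b² − c²)/(2ab) = (11.56 + 40.96 − 25)/(2·3.4·6.4) = 27.52/43.52 ≈ 0.632353  ⇒  C ≈ 50.7761°
Check: A + B + C ≈ 180°

A = 31.79°, B = 97.44°, C = 50.78°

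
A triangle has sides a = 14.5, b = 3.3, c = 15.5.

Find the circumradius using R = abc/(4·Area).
First find the area with Heron's formula.
s = (14.5 + 3.3 + 15.5)/2 = 16.65
Area = √(s(s−a)(s−b)(s−c)) = √(16.65·2.15·13.35·1.15) ≈ √549.581 ≈ 23.4431
abc = 14.5·3.3·15.5 = 741.675
R = abc/(4·Area) ≈ 741.675/(4·23.4431) = 741.675/93.7726 ≈ 7.90929

R = 7.909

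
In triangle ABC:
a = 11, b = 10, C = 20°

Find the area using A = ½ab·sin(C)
A = ½·a·b·sin(C) = ½·11·10·sin(20°)
sin(20°) ≈ 0.34202
A ≈ ½·110·0.34202 = 55·0.34202 ≈ 18.8111

Area = 18.81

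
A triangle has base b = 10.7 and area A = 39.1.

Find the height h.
A = ½·b·h  ⇒  h = 2A/b = 2·39.1/10.7 = 78.2/10.7 ≈ 7.30841

h = 7.308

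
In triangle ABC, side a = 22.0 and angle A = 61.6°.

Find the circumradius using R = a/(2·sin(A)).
R = a/(2·sin(A)) = 22.0/(2·sin(61.6°))
sin(61.6°) ≈ 0.879649
R ≈ 22.0/(2·0.879649) = 22.0/1.7593 ≈ 12.505

R = 12.5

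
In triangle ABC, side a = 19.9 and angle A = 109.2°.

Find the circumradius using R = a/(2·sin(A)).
R = a/(2·sin(A)) = 19.9/(2·sin(109.2°))
sin(109.2°) ≈ 0.944376
R ≈ 19.9/(2·0.944376) = 19.9/1.88875 ≈ 10.5361

R = 10.54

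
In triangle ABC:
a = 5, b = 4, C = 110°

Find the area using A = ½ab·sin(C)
A = ½·a·b·sin(C) = ½·5·4·sin(110°)
sin(110°) ≈ 0.939693
A ≈ ½·20·0.939693 = 10·0.939693 ≈ 9.39693

Area = 9.397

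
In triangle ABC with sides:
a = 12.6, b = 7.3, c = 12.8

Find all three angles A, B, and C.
Law of cosines for each angle (a² = 158.76, b² = 53.29, c² = 163.84):
cos(A) = (b² + c² − a²)/(2bc) = (53.29 + 163.84 − 158.76)/(2·7.3·12.8) = 58.37/186.88 ≈ 0.312339  ⇒  A ≈ 71.7997°
cos(B) = (a² + c² − b²)/(2ac) = (158.76 + 163.84 − 53.29)/(2·12.6·12.8) = 269.31/322.56 ≈ 0.834914  ⇒  B ≈ 33.3931°
cos(C) = (a² + b² − c²)/(2ab) = (158.76 + 53.29 − 163.84)/(2·12.6·7.3) = 48.21/183.96 ≈ 0.262068  ⇒  C ≈ 74.8072°
Check: A + B + C ≈ 180°

A = 71.8°, B = 33.39°, C = 74.81°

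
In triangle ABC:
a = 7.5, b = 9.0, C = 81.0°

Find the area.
Two sides and the included angle (SAS): A = ½·a·b·sin(C) = ½·7.5·9.0·sin(81.0°)
sin(81.0°) ≈ 0.987688
A ≈ ½·67.5·0.987688 = 33.75·0.987688 ≈ 33.3345

Area = 33.33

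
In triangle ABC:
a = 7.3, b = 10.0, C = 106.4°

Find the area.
Two sides and the included angle (SAS): A = ½·a·b·sin(C) = ½·7.3·10.0·sin(106.4°)
sin(106.4°) ≈ 0.959314
A ≈ ½·73·0.959314 = 36.5·0.959314 ≈ 35.015

Area = 35.01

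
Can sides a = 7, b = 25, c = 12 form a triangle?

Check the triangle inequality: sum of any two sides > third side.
a + b vs c: 7 + 25 = 32 > 12  ✓
a + c vs b: 7 + 12 = 19 ≤ 25  ✗
b + c vs a: 25 + 12 = 37 > 7  ✓

No: 7 + 12 = 19 is not > 25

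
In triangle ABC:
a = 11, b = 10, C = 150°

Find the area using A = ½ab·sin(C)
A = ½·a·b·sin(C) = ½·11·10·sin(150°)
sin(150°) ≈ 0.5
A ≈ ½·110·0.5 = 55·0.5 ≈ 27.5

Area = 27.5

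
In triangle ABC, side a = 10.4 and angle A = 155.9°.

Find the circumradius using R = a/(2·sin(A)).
R = a/(2·sin(A)) = 10.4/(2·sin(155.9°))
sin(155.9°) ≈ 0.40833
R ≈ 10.4/(2·0.40833) = 10.4/0.816661 ≈ 12.7348

R = 12.73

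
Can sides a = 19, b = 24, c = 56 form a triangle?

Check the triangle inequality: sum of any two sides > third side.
a + b vs c: 19 + 24 = 43 ≤ 56  ✗
a + c vs b: 19 + 56 = 75 > 24  ✓
b + c vs a: 24 + 56 = 80 > 19  ✓

No: 19 + 24 = 43 is not > 56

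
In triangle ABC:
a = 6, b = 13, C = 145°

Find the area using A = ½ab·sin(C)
A = ½·a·b·sin(C) = ½·6·13·sin(145°)
sin(145°) ≈ 0.573576
A ≈ ½·78·0.573576 = 39·0.573576 ≈ 22.3695

Area = 22.37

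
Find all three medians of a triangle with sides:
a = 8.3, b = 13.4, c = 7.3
Median formula: m_a = ½√(2b² + 2c² − a²) (and cyclically). a² = 68.89, b² = 179.56, c² = 53.29.
m_a = ½√(2·179.56 + 2·53.29 − 68.89) = ½√396.81 ≈ ½·19.9201 ≈ 9.96005
m_b = ½√(2·68.89 + 2·53.29 − 179.56) = ½√64.8 ≈ ½·8.04984 ≈ 4.02492
m_c = ½√(2·68.89 + 2·179.56 − 53.29) = ½√443.61 ≈ ½·21.0621 ≈ 10.531

m_a = 9.96, m_b = 4.025, m_c = 10.53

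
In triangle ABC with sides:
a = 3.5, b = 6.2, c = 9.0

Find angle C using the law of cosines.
c² = a² + b² − 2ab·cos(C)  ⇒  cos(C) = (a² + b² − c²)/(2ab)
cos(C) = (3.5² + 6.2² − 9.0²)/(2·3.5·6.2) = (12.25 + 38.44 − 81)/43.4 = -30.31/43.4 ≈ -0.698387
C = arccos(-0.698387) ≈ 134.298°

C = 134.3°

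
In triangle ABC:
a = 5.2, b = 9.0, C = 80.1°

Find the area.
Two sides and the included angle (SAS): A = ½·a·b·sin(C) = ½·5.2·9.0·sin(80.1°)
sin(80.1°) ≈ 0.985109
A ≈ ½·46.8·0.985109 = 23.4·0.985109 ≈ 23.0516

Area = 23.05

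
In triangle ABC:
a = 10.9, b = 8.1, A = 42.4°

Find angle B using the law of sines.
a/sin(A) = b/sin(B)  ⇒  sin(B) = b·sin(A)/a = 8.1·sin(42.4°)/10.9
sin(42.4°) ≈ 0.674302
sin(B) ≈ 8.1·0.674302/10.9 ≈ 5.46185/10.9 ≈ 0.501087
B = arcsin(0.501087) ≈ 30.0719°
(Since b ≤ a we need B ≤ A, so the obtuse alternative 180° − 30.0719° ≈ 149.928° is rejected.)

B = 30.07°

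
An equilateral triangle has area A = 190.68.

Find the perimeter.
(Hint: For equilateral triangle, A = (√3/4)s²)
A = (√3/4)s²  ⇒  s² = 4A/√3 = 4·190.68/√3 = 762.72/1.73205 ≈ 440.357
s ≈ √440.357 ≈ 20.9847
Perimeter = 3s ≈ 3·20.9847 ≈ 62.954

Perimeter = 62.95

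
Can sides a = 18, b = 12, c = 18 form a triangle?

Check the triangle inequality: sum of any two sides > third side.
a + b vs c: 18 + 12 = 30 > 18  ✓
a + c vs b: 18 + 18 = 36 > 12  ✓
b + c vs a: 12 + 18 = 30 > 18  ✓

Yes, triangle inequality satisfied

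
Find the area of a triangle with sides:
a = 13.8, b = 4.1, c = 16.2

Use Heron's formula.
s = (13.8 + 4.1 + 16.2)/2 = 34.1/2 = 17.05
s − a = 3.25, s − b = 12.95, s − c = 0.85
s(s−a)(s−b)(s−c) = 17.05·3.25·12.95·0.85 ≈ 609.953
Area = √609.953 ≈ 24.6972

Area = 24.7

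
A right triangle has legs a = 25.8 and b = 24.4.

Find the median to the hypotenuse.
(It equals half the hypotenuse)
Hypotenuse c = √(a² + b²) = √(665.64 + 595.36) = √1261 ≈ 35.5106
Median to hypotenuse = c/2 ≈ 35.5106/2 ≈ 17.7553

Median = 17.76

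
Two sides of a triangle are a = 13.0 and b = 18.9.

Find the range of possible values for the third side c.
Triangle inequality: |a − b| < c < a + b
|a − b| = |13.0 − 18.9| = 5.9
a + b = 13.0 + 18.9 = 31.9

5.9 < c < 31.9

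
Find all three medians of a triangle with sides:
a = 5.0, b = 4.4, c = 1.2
Median formula: m_a = ½√(2b² + 2c² − a²) (and cyclically). a² = 25, b² = 19.36, c² = 1.44.
m_a = ½√(2·19.36 + 2·1.44 − 25) = ½√16.6 ≈ ½·4.07431 ≈ 2.03715
m_b = ½√(2·25 + 2·1.44 − 19.36) = ½√33.52 ≈ ½·5.78965 ≈ 2.89482
m_c = ½√(2·25 + 2·19.36 − 1.44) = ½√87.28 ≈ ½·9.34238 ≈ 4.67119

m_a = 2.037, m_b = 2.895, m_c = 4.671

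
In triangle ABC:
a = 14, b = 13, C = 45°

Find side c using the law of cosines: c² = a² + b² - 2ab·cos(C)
c² = 14² + 13² − 2·14·13·cos(45°)
cos(45°) ≈ 0.707107
c² ≈ 196 + 169 − 364·(0.707107) ≈ 365 − 257.387 ≈ 107.613
c ≈ √107.613 ≈ 10.3737

c = 10.37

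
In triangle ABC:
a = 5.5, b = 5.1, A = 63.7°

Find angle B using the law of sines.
a/sin(A) = b/sin(B)  ⇒  sin(B) = b·sin(A)/a = 5.1·sin(63.7°)/5.5
sin(63.7°) ≈ 0.896486
sin(B) ≈ 5.1·0.896486/5.5 ≈ 4.57208/5.5 ≈ 0.831287
B = arcsin(0.831287) ≈ 56.2312°
(Since b ≤ a we need B ≤ A, so the obtuse alternative 180° − 56.2312° ≈ 123.769° is rejected.)

B = 56.23°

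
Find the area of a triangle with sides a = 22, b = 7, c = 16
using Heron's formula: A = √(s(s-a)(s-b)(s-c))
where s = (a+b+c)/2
s = (22 + 7 + 16)/2 = 45/2 = 22.5
s − a = 0.5, s − b = 15.5, s − c = 6.5
s(s−a)(s−b)(s−c) = 22.5·0.5·15.5·6.5 = 1133.4375
Area = √1133.4375 ≈ 33.6666

s = 22.5, Area = 33.67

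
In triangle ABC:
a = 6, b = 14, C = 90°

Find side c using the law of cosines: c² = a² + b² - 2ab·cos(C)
c² = 6² + 14² − 2·6·14·cos(90°)
cos(90°) ≈ 0
c² ≈ 36 + 196 − 168·(0) ≈ 232 − 0 ≈ 232
c ≈ √232 ≈ 15.2315

c = 15.23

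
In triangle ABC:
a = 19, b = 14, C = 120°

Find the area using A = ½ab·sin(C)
A = ½·a·b·sin(C) = ½·19·14·sin(120°)
sin(120°) ≈ 0.866025
A ≈ ½·266·0.866025 = 133·0.866025 ≈ 115.181

Area = 115.2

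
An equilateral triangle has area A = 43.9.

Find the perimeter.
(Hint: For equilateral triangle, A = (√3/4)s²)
A = (√3/4)s²  ⇒  s² = 4A/√3 = 4·43.9/√3 = 175.6/1.73205 ≈ 101.383
s ≈ √101.383 ≈ 10.0689
Perimeter = 3s ≈ 3·10.0689 ≈ 30.2067

Perimeter = 30.21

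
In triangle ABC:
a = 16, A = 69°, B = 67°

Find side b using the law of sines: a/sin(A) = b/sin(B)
a/sin(A) = b/sin(B)  ⇒  b = a·sin(B)/sin(A) = 16·sin(67°)/sin(69°)
sin(67°) ≈ 0.920505, sin(69°) ≈ 0.93358
b ≈ 16·0.920505/0.93358 ≈ 14.7281/0.93358 ≈ 15.7759

b = 15.78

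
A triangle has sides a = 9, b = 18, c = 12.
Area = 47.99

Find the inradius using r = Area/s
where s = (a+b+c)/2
s = (9 + 18 + 12)/2 = 39/2 = 19.5
r = Area/s = 47.99/19.5 ≈ 2.46103

r = 2.461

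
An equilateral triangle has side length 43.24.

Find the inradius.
r = Area/s with s the semi-perimeter.
Area = (√3/4)·43.24² = (√3/4)·1869.6976 ≈ 0.433013·1869.6976 ≈ 809.603
s = 3·43.24/2 = 64.86
r ≈ 809.603/64.86 ≈ 12.4823
(Equivalently r = side/(2√3) = 43.24/3.4641 ≈ 12.4823.)

r = 12.48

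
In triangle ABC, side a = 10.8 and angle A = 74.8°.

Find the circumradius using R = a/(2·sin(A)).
R = a/(2·sin(A)) = 10.8/(2·sin(74.8°))
sin(74.8°) ≈ 0.965016
R ≈ 10.8/(2·0.965016) = 10.8/1.93003 ≈ 5.59576

R = 5.596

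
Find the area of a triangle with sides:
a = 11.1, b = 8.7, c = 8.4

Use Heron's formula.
s = (11.1 + 8.7 + 8.4)/2 = 28.2/2 = 14.1
s − a = 3, s − b = 5.4, s − c = 5.7
s(s−a)(s−b)(s−c) = 14.1·3·5.4·5.7 ≈ 1301.99
Area = √1301.99 ≈ 36.0832

Area = 36.08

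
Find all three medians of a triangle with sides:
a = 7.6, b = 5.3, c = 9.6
Median formula: m_a = ½√(2b² + 2c² − a²) (and cyclically). a² = 57.76, b² = 28.09, c² = 92.16.
m_a = ½√(2·28.09 + 2·92.16 − 57.76) = ½√182.74 ≈ ½·13.5181 ≈ 6.75907
m_b = ½√(2·57.76 + 2·92.16 − 28.09) = ½√271.75 ≈ ½·16.4848 ≈ 8.24242
m_c = ½√(2·57.76 + 2·28.09 − 92.16) = ½√79.54 ≈ ½·8.91852 ≈ 4.45926

m_a = 6.759, m_b = 8.242, m_c = 4.459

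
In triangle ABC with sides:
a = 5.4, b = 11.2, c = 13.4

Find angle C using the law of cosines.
c² = a² + b² − 2ab·cos(C)  ⇒  cos(C) = (a² + b² − c²)/(2ab)
cos(C) = (5.4² + 11.2² − 13.4²)/(2·5.4·11.2) = (29.16 + 125.44 − 179.56)/120.96 = -24.96/120.96 ≈ -0.206349
C = arccos(-0.206349) ≈ 101.908°

C = 101.9°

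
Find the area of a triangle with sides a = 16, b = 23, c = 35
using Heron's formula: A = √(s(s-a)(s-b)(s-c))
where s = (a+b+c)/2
s = (16 + 23 + 35)/2 = 74/2 = 37
s − a = 21, s − b = 14, s − c = 2
s(s−a)(s−b)(s−c) = 37·21·14·2 = 21756
Area = √21756 ≈ 147.499

s = 37.0, Area = 147.5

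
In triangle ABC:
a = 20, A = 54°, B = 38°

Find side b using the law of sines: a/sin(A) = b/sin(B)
a/sin(A) = b/sin(B)  ⇒  b = a·sin(B)/sin(A) = 20·sin(38°)/sin(54°)
sin(38°) ≈ 0.615661, sin(54°) ≈ 0.809017
b ≈ 20·0.615661/0.809017 ≈ 12.3132/0.809017 ≈ 15.22

b = 15.22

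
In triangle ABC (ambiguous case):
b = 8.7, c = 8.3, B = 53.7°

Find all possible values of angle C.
b/sin(B) = c/sin(C)  ⇒  sin(C) = c·sin(B)/b = 8.3·sin(53.7°)/8.7
sin(53.7°) ≈ 0.805928
sin(C) ≈ 8.3·0.805928/8.7 ≈ 6.6892/8.7 ≈ 0.768874
Candidate 1: C₁ = arcsin(0.768874) ≈ 50.2529°  →  A = 180° − 53.7° − 50.2529° ≈ 76.0471° > 0, valid
Candidate 2: C₂ = 180° − C₁ ≈ 129.747°  →  A = 180° − 53.7° − 129.747° ≈ -3.4471° ≤ 0, not a valid triangle

C = 50.25° (one solution)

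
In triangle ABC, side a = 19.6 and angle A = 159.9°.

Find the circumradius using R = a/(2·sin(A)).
R = a/(2·sin(A)) = 19.6/(2·sin(159.9°))
sin(159.9°) ≈ 0.34366
R ≈ 19.6/(2·0.34366) = 19.6/0.687319 ≈ 28.5166

R = 28.52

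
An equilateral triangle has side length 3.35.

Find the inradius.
r = Area/s with s the semi-perimeter.
Area = (√3/4)·3.35² = (√3/4)·11.2225 ≈ 0.433013·11.2225 ≈ 4.85949
s = 3·3.35/2 = 5.025
r ≈ 4.85949/5.025 ≈ 0.967062
(Equivalently r = side/(2√3) = 3.35/3.4641 ≈ 0.967062.)

r = 0.9671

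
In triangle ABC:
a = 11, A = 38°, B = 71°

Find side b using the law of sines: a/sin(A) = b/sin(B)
a/sin(A) = b/sin(B)  ⇒  b = a·sin(B)/sin(A) = 11·sin(71°)/sin(38°)
sin(71°) ≈ 0.945519, sin(38°) ≈ 0.615661
b ≈ 11·0.945519/0.615661 ≈ 10.4007/0.615661 ≈ 16.8935

b = 16.89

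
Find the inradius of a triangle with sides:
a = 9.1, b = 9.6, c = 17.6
r = Area/s where s is the semi-perimeter.
s = (9.1 + 9.6 + 17.6)/2 = 36.3/2 = 18.15
Area = √(s(s−a)(s−b)(s−c)) = √(18.15·9.05·8.55·0.55) ≈ √772.421 ≈ 27.7925
r ≈ 27.7925/18.15 ≈ 1.53127

r = 1.531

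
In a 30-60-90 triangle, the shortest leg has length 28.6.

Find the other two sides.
In a 30-60-90 triangle the sides are in ratio 1 : √3 : 2 (short leg : long leg : hypotenuse).
Long leg = 28.6·√3 ≈ 28.6·1.73205 ≈ 49.5367
Hypotenuse = 2·28.6 = 57.2

Long leg = 28.6√3 = 49.54, Hypotenuse = 57.2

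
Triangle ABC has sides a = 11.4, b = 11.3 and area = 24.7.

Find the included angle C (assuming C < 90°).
Area = ½·a·b·sin(C)  ⇒  sin(C) = 2·Area/(a·b) = 2·24.7/(11.4·11.3) = 49.4/128.82 ≈ 0.383481
C = arcsin(0.383481) ≈ 22.5495° (taking the acute solution since C < 90°)

C = 22.55°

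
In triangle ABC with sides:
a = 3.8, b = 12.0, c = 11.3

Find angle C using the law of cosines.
c² = a² + b² − 2ab·cos(C)  ⇒  cos(C) = (a² + b² − c²)/(2ab)
cos(C) = (3.8² + 12.0² − 11.3²)/(2·3.8·12.0) = (14.44 + 144 − 127.69)/91.2 = 30.75/91.2 ≈ 0.337171
C = arccos(0.337171) ≈ 70.2954°

C = 70.3°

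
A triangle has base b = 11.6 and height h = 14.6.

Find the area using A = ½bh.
A = ½·b·h = ½·11.6·14.6 = ½·169.36 = 84.68

Area = 84.68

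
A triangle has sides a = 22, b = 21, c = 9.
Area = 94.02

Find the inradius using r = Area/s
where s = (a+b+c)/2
s = (22 + 21 + 9)/2 = 52/2 = 26
r = Area/s = 94.02/26 ≈ 3.61615

r = 3.616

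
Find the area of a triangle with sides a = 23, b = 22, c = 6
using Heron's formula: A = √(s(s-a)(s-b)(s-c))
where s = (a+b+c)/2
s = (23 + 22 + 6)/2 = 51/2 = 25.5
s − a = 2.5, s − b = 3.5, s − c = 19.5
s(s−a)(s−b)(s−c) = 25.5·2.5·3.5·19.5 = 4350.9375
Area = √4350.9375 ≈ 65.9616

s = 25.5, Area = 65.96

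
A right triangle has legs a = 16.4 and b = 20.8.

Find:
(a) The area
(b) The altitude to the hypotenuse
(a) The legs are perpendicular, so Area = ½·a·b = ½·16.4·20.8 = ½·341.12 = 170.56
(b) Hypotenuse c = √(a² + b²) = √(268.96 + 432.64) = √701.6 ≈ 26.4877
    Area = ½·c·h_c  ⇒  h_c = 2·Area/c = 341.12/26.4877 ≈ 12.8784

Area = 170.56, h_c = 12.88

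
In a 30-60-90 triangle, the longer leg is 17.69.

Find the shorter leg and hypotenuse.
In a 30-60-90 triangle the sides are in ratio 1 : √3 : 2, so short leg = long leg/√3 and hypotenuse = 2·(short leg).
Short leg = 17.69/√3 ≈ 17.69/1.73205 ≈ 10.2133
Hypotenuse = 2·10.2133 ≈ 20.4267

Short leg = 10.21, Hypotenuse = 20.43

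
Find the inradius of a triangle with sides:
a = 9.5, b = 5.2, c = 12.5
r = Area/s where s is the semi-perimeter.
s = (9.5 + 5.2 + 12.5)/2 = 27.2/2 = 13.6
Area = √(s(s−a)(s−b)(s−c)) = √(13.6·4.1·8.4·1.1) ≈ √515.222 ≈ 22.6985
r ≈ 22.6985/13.6 ≈ 1.66901

r = 1.669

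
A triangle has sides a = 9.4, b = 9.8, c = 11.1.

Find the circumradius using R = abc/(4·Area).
First find the area with Heron's formula.
s = (9.4 + 9.8 + 11.1)/2 = 15.15
Area = √(s(s−a)(s−b)(s−c)) = √(15.15·5.75·5.35·4.05) ≈ √1887.51 ≈ 43.4455
abc = 9.4·9.8·11.1 = 1022.532
R = abc/(4·Area) ≈ 1022.532/(4·43.4455) = 1022.532/173.782 ≈ 5.88399

R = 5.884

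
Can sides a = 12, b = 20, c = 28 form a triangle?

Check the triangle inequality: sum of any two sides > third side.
a + b vs c: 12 + 20 = 32 > 28  ✓
a + c vs b: 12 + 28 = 40 > 20  ✓
b + c vs a: 20 + 28 = 48 > 12  ✓

Yes, triangle inequality satisfied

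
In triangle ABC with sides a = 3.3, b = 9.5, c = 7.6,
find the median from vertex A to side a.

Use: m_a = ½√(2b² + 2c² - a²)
m_a = ½√(2·9.5² + 2·7.6² − 3.3²) = ½√(2·90.25 + 2·57.76 − 10.89) = ½√(180.5 + 115.52 − 10.89) = ½√285.13
√285.13 ≈ 16.8858, so m_a ≈ 8.4429

m_a = 8.443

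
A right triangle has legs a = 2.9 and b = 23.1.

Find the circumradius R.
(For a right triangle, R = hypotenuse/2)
Hypotenuse c = √(a² + b²) = √(8.41 + 533.61) = √542.02 ≈ 23.2813
R = c/2 ≈ 23.2813/2 ≈ 11.6407

R = 11.64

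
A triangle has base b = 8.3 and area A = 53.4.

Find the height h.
A = ½·b·h  ⇒  h = 2A/b = 2·53.4/8.3 = 106.8/8.3 ≈ 12.8675

h = 12.87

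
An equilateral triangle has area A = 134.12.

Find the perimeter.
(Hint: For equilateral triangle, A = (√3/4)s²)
A = (√3/4)s²  ⇒  s² = 4A/√3 = 4·134.12/√3 = 536.48/1.73205 ≈ 309.737
s ≈ √309.737 ≈ 17.5993
Perimeter = 3s ≈ 3·17.5993 ≈ 52.798

Perimeter = 52.8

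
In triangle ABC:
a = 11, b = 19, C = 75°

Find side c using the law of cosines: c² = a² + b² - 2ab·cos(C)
c² = 11² + 19² − 2·11·19·cos(75°)
cos(75°) ≈ 0.258819
c² ≈ 121 + 361 − 418·(0.258819) ≈ 482 − 108.186 ≈ 373.814
c ≈ √373.814 ≈ 19.3343

c = 19.33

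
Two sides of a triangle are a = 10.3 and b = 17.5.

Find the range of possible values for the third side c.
Triangle inequality: |a − b| < c < a + b
|a − b| = |10.3 − 17.5| = 7.2
a + b = 10.3 + 17.5 = 27.8

7.2 < c < 27.8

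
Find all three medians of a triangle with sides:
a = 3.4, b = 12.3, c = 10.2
Median formula: m_a = ½√(2b² + 2c² − a²) (and cyclically). a² = 11.56, b² = 151.29, c² = 104.04.
m_a = ½√(2·151.29 + 2·104.04 − 11.56) = ½√499.1 ≈ ½·22.3405 ≈ 11.1703
m_b = ½√(2·11.56 + 2·104.04 − 151.29) = ½√79.91 ≈ ½·8.93924 ≈ 4.46962
m_c = ½√(2·11.56 + 2·151.29 − 104.04) = ½√221.66 ≈ ½·14.8883 ≈ 7.44413

m_a = 11.17, m_b = 4.47, m_c = 7.444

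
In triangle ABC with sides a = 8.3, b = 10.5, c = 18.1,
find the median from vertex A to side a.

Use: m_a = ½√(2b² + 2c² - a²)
m_a = ½√(2·10.5² + 2·18.1² − 8.3²) = ½√(2·110.25 + 2·327.61 − 68.89) = ½√(220.5 + 655.22 − 68.89) = ½√806.83
√806.83 ≈ 28.4048, so m_a ≈ 14.2024

m_a = 14.2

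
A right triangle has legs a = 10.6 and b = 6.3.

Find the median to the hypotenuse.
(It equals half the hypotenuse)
Hypotenuse c = √(a² + b²) = √(112.36 + 39.69) = √152.05 ≈ 12.3309
Median to hypotenuse = c/2 ≈ 12.3309/2 ≈ 6.16543

Median = 6.165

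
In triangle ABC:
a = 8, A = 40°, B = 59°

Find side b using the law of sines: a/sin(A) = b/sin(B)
a/sin(A) = b/sin(B)  ⇒  b = a·sin(B)/sin(A) = 8·sin(59°)/sin(40°)
sin(59°) ≈ 0.857167, sin(40°) ≈ 0.642788
b ≈ 8·0.857167/0.642788 ≈ 6.85734/0.642788 ≈ 10.6681

b = 10.67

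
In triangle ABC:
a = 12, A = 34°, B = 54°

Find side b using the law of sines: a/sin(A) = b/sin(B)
a/sin(A) = b/sin(B)  ⇒  b = a·sin(B)/sin(A) = 12·sin(54°)/sin(34°)
sin(54°) ≈ 0.809017, sin(34°) ≈ 0.559193
b ≈ 12·0.809017/0.559193 ≈ 9.7082/0.559193 ≈ 17.3611

b = 17.36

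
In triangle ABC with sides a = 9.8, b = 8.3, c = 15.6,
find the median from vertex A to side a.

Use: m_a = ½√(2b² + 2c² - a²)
m_a = ½√(2·8.3² + 2·15.6² − 9.8²) = ½√(2·68.89 + 2·243.36 − 96.04) = ½√(137.78 + 486.72 − 96.04) = ½√528.46
√528.46 ≈ 22.9883, so m_a ≈ 11.4941

m_a = 11.49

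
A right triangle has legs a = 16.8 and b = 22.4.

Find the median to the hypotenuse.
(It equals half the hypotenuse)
Hypotenuse c = √(a² + b²) = √(282.24 + 501.76) = √784 ≈ 28
Median to hypotenuse = c/2 ≈ 28/2 ≈ 14

Median = 14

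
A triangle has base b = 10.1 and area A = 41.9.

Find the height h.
A = ½·b·h  ⇒  h = 2A/b = 2·41.9/10.1 = 83.8/10.1 ≈ 8.29703

h = 8.297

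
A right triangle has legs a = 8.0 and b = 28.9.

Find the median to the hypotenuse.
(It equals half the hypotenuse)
Hypotenuse c = √(a² + b²) = √(64 + 835.21) = √899.21 ≈ 29.9868
Median to hypotenuse = c/2 ≈ 29.9868/2 ≈ 14.9934

Median = 14.99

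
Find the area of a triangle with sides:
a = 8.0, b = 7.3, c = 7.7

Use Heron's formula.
s = (8.0 + 7.3 + 7.7)/2 = 23/2 = 11.5
s − a = 3.5, s − b = 4.2, s − c = 3.8
s(s−a)(s−b)(s−c) = 11.5·3.5·4.2·3.8 ≈ 642.39
Area = √642.39 ≈ 25.3454

Area = 25.35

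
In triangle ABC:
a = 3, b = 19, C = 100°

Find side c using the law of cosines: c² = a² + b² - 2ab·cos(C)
c² = 3² + 19² − 2·3·19·cos(100°)
cos(100°) ≈ -0.173648
c² ≈ 9 + 361 − 114·(-0.173648) ≈ 370 + 19.7959 ≈ 389.796
c ≈ √389.796 ≈ 19.7432

c = 19.74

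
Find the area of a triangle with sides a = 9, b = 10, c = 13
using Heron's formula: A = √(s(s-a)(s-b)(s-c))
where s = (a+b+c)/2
s = (9 + 10 + 13)/2 = 32/2 = 16
s − a = 7, s − b = 6, s − c = 3
s(s−a)(s−b)(s−c) = 16·7·6·3 = 2016
Area = √2016 ≈ 44.8999

s = 16.0, Area = 44.9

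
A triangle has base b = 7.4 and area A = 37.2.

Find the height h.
A = ½·b·h  ⇒  h = 2A/b = 2·37.2/7.4 = 74.4/7.4 ≈ 10.0541

h = 10.05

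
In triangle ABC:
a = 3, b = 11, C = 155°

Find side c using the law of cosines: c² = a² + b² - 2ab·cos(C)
c² = 3² + 11² − 2·3·11·cos(155°)
cos(155°) ≈ -0.906308
c² ≈ 9 + 121 − 66·(-0.906308) ≈ 130 + 59.8163 ≈ 189.816
c ≈ √189.816 ≈ 13.7774

c = 13.78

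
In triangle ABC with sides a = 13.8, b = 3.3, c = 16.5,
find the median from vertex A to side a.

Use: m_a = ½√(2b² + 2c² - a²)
m_a = ½√(2·3.3² + 2·16.5² − 13.8²) = ½√(2·10.89 + 2·272.25 − 190.44) = ½√(21.78 + 544.5 − 190.44) = ½√375.84
√375.84 ≈ 19.3866, so m_a ≈ 9.6933

m_a = 9.693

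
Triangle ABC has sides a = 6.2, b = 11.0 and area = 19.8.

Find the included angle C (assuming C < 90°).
Area = ½·a·b·sin(C)  ⇒  sin(C) = 2·Area/(a·b) = 2·19.8/(6.2·11.0) = 39.6/68.2 ≈ 0.580645
C = arcsin(0.580645) ≈ 35.4959° (taking the acute solution since C < 90°)

C = 35.5°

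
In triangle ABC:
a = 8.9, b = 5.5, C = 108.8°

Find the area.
Two sides and the included angle (SAS): A = ½·a·b·sin(C) = ½·8.9·5.5·sin(108.8°)
sin(108.8°) ≈ 0.946649
A ≈ ½·48.95·0.946649 = 24.475·0.946649 ≈ 23.1692

Area = 23.17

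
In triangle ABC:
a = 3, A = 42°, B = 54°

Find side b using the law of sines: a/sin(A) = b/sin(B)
a/sin(A) = b/sin(B)  ⇒  b = a·sin(B)/sin(A) = 3·sin(54°)/sin(42°)
sin(54°) ≈ 0.809017, sin(42°) ≈ 0.669131
b ≈ 3·0.809017/0.669131 ≈ 2.42705/0.669131 ≈ 3.62717

b = 3.627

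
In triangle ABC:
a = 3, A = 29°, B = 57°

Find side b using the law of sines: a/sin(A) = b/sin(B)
a/sin(A) = b/sin(B)  ⇒  b = a·sin(B)/sin(A) = 3·sin(57°)/sin(29°)
sin(57°) ≈ 0.838671, sin(29°) ≈ 0.48481
b ≈ 3·0.838671/0.48481 ≈ 2.51601/0.48481 ≈ 5.18969

b = 5.19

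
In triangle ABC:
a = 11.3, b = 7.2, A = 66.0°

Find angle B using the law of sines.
a/sin(A) = b/sin(B)  ⇒  sin(B) = b·sin(A)/a = 7.2·sin(66.0°)/11.3
sin(66.0°) ≈ 0.913545
sin(B) ≈ 7.2·0.913545/11.3 ≈ 6.57753/11.3 ≈ 0.582082
B = arcsin(0.582082) ≈ 35.5971°
(Since b ≤ a we need B ≤ A, so the obtuse alternative 180° − 35.5971° ≈ 144.403° is rejected.)

B = 35.6°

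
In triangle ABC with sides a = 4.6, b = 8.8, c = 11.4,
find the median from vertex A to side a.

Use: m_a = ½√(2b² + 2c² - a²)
m_a = ½√(2·8.8² + 2·11.4² − 4.6²) = ½√(2·77.44 + 2·129.96 − 21.16) = ½√(154.88 + 259.92 − 21.16) = ½√393.64
√393.64 ≈ 19.8404, so m_a ≈ 9.92018

m_a = 9.92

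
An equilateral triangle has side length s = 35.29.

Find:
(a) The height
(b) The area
(a) The height splits the triangle into two 30-60-90 halves: h = s·√3/2 = 35.29·1.73205/2 ≈ 61.1241/2 ≈ 30.562
(b) Area = (√3/4)·s² = (√3/4)·35.29² = (√3/4)·1245.3841 ≈ 0.433013·1245.3841 ≈ 539.267

Height = 30.56, Area = 539.3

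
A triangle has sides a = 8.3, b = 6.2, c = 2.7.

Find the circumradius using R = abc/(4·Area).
First find the area with Heron's formula.
s = (8.3 + 6.2 + 2.7)/2 = 8.6
Area = √(s(s−a)(s−b)(s−c)) = √(8.6·0.3·2.4·5.9) ≈ √36.5328 ≈ 6.04424
abc = 8.3·6.2·2.7 = 138.942
R = abc/(4·Area) ≈ 138.942/(4·6.04424) = 138.942/24.1769 ≈ 5.74688

R = 5.747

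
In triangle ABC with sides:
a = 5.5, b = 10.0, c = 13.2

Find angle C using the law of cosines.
c² = a² + b² − 2ab·cos(C)  ⇒  cos(C) = (a² + b² − c²)/(2ab)
cos(C) = (5.5² + 10.0² − 13.2²)/(2·5.5·10.0) = (30.25 + 100 − 174.24)/110 = -43.99/110 ≈ -0.399909
C = arccos(-0.399909) ≈ 113.572°

C = 113.6°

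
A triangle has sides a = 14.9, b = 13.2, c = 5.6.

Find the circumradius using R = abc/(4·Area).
First find the area with Heron's formula.
s = (14.9 + 13.2 + 5.6)/2 = 16.85
Area = √(s(s−a)(s−b)(s−c)) = √(16.85·1.95·3.65·11.25) ≈ √1349.21 ≈ 36.7316
abc = 14.9·13.2·5.6 = 1101.408
R = abc/(4·Area) ≈ 1101.408/(4·36.7316) = 1101.408/146.926 ≈ 7.49632

R = 7.496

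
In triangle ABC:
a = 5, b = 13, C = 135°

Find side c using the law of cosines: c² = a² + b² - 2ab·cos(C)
c² = 5² + 13² − 2·5·13·cos(135°)
cos(135°) ≈ -0.707107
c² ≈ 25 + 169 − 130·(-0.707107) ≈ 194 + 91.9239 ≈ 285.924
c ≈ √285.924 ≈ 16.9093

c = 16.91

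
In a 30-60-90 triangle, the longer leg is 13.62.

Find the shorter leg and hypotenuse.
In a 30-60-90 triangle the sides are in ratio 1 : √3 : 2, so short leg = long leg/√3 and hypotenuse = 2·(short leg).
Short leg = 13.62/√3 ≈ 13.62/1.73205 ≈ 7.86351
Hypotenuse = 2·7.86351 ≈ 15.727

Short leg = 7.864, Hypotenuse = 15.73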